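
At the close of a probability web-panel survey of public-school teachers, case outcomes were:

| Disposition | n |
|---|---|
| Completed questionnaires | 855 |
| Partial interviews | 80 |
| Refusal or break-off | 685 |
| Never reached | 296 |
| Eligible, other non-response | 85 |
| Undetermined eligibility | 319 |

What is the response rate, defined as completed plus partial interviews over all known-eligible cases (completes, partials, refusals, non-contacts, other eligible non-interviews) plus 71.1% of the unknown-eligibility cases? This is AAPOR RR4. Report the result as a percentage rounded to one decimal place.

Num → 855 + 80 = 935
Known eligible → 855 + 80 + 685 + 296 + 85 = 2001
Estimated eligible among unknowns → 0.7110 × 319 = 226.81
Base → 2001 + 226.81 = 2227.81
RR4 = 935 / 2227.81 = 0.4197

42.0%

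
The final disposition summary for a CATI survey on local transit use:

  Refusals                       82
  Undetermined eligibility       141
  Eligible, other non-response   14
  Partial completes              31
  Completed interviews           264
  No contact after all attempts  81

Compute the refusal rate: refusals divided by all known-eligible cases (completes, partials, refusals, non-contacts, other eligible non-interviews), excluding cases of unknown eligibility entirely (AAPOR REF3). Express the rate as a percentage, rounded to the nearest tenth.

Top = 82
Denom = 264 + 31 + 82 + 81 + 14 = 472
REF3 = 82 / 472 = 0.1737

17.4%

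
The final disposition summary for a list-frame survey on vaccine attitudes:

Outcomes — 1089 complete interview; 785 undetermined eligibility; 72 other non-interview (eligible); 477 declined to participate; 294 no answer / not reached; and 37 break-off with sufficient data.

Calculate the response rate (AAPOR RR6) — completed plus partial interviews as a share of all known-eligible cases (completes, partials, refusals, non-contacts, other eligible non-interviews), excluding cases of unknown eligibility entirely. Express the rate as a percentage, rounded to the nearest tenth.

Top = 1089 + 37 = 1126
Denom = 1089 + 37 + 477 + 294 + 72 = 1969
RR6 = 1126 / 1969 = 0.5719

57.2%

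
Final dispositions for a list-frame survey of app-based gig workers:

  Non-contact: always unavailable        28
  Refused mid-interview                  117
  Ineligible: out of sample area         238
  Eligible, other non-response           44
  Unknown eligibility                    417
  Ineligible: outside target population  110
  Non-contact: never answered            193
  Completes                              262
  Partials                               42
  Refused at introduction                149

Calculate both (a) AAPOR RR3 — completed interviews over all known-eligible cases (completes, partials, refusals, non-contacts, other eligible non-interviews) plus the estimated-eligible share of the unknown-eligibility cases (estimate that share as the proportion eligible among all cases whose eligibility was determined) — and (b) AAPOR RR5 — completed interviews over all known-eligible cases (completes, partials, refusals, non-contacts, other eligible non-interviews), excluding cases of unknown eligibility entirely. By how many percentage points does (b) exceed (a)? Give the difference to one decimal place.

8.2

Refused = 149 + 117 = 266
Non-contacts = 193 + 28 = 221
Screened out, ineligible = 110 + 238 = 348
Numerator = 262
Eligible (known) = 262 + 42 + 266 + 221 + 44 = 835
e = 835 / (835 + 348) = 835 / 1183 = 0.7058
Eligible share of unknowns = 0.7058 × 417 = 294.32
Denom = 835 + 294.32 = 1129.32
RR3 = 262 / 1129.32 = 0.2320
Denom = 262 + 42 + 266 + 221 + 44 = 835
RR5 = 262 / 835 = 0.3138
Difference = 31.38 − 23.20 = 8.18 percentage points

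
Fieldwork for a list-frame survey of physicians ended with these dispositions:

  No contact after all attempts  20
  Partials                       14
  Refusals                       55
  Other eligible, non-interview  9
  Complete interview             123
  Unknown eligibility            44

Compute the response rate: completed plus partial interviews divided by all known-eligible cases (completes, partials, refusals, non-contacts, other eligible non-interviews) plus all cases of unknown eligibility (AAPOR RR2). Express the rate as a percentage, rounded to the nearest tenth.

Numerator = 123 + 14 = 137
Base = 123 + 14 + 55 + 20 + 9 + 44 = 265
RR2 = 137 / 265 = 0.5170

51.7%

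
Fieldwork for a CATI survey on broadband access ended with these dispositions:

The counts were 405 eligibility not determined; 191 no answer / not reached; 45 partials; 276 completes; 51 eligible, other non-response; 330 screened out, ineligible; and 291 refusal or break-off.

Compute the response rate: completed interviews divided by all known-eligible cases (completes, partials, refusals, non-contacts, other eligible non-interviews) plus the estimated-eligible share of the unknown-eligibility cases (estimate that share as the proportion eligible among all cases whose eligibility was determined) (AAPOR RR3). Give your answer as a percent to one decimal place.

Top: 276
Eligible (known): 276 + 45 + 291 + 191 + 51 = 854
e = 854 / (854 + 330) = 854 / 1184 = 0.7213
Estimated eligible among unknowns: 0.7213 × 405 = 292.13
Denom: 854 + 292.13 = 1146.13
RR3 = 276 / 1146.13 = 0.2408

24.1%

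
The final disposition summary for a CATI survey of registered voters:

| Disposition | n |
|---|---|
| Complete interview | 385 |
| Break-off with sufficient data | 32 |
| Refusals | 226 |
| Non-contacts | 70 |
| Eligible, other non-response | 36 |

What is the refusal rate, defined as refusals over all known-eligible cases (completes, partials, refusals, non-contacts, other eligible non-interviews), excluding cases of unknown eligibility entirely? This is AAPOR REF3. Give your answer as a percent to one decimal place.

Top: 226
Base: 385 + 32 + 226 + 70 + 36 = 749
REF3 = 226 / 749 = 0.3017

30.2%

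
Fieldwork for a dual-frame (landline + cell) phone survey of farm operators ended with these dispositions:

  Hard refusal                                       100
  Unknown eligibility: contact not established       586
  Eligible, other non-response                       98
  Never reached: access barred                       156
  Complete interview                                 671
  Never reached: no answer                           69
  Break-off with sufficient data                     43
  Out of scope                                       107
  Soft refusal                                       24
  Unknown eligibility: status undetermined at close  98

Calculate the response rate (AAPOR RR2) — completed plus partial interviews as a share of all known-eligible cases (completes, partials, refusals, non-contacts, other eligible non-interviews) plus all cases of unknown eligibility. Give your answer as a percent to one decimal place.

Refusal or break-off = 100 + 24 = 124
No contact after all attempts = 69 + 156 = 225
Unknown if eligible = 586 + 98 = 684
Num = 671 + 43 = 714
Denom = 671 + 43 + 124 + 225 + 98 + 684 = 1845
RR2 = 714 / 1845 = 0.3870

38.7%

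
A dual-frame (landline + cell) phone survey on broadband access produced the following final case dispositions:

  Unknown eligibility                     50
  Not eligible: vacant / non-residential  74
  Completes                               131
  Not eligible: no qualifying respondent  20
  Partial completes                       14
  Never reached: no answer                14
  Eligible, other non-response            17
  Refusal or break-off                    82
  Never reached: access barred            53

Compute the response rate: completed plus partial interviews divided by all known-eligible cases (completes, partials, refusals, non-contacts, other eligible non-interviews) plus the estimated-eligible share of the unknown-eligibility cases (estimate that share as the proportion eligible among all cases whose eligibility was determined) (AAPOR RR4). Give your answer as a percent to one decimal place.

No contact after all attempts = 14 + 53 = 67
Screened out, ineligible = 20 + 74 = 94
Num → 131 + 14 = 145
Known eligible → 131 + 14 + 82 + 67 + 17 = 311
e = 311 / (311 + 94) = 311 / 405 = 0.7679
Eligible share of unknowns → 0.7679 × 50 = 38.40
Denom → 311 + 38.40 = 349.40
RR4 = 145 / 349.40 = 0.4150

41.5%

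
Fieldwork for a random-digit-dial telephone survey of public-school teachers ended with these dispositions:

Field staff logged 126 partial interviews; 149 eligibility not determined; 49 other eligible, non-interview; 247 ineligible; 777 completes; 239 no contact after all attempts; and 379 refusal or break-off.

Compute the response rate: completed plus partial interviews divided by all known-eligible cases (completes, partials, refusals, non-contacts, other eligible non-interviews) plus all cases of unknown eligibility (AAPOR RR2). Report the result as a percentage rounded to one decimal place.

Num = 777 + 126 = 903
Denominator = 777 + 126 + 379 + 239 + 49 + 149 = 1719
RR2 = 903 / 1719 = 0.5253

52.5%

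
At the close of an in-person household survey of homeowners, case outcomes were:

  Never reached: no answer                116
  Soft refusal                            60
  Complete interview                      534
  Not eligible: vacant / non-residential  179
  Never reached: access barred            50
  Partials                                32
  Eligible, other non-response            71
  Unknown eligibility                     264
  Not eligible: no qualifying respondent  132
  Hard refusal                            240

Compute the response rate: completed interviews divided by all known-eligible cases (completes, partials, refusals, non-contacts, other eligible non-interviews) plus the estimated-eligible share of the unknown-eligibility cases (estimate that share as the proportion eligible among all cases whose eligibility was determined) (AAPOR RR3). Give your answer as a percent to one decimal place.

40.8%

Refused = 240 + 60 = 300
No answer / not reached = 116 + 50 = 166
Not eligible = 132 + 179 = 311
Top → 534
Determined eligible → 534 + 32 + 300 + 166 + 71 = 1103
e = 1103 / (1103 + 311) = 1103 / 1414 = 0.7801
Estimated eligible among unknowns → 0.7801 × 264 = 205.95
Denom → 1103 + 205.95 = 1308.95
RR3 = 534 / 1308.95 = 0.4080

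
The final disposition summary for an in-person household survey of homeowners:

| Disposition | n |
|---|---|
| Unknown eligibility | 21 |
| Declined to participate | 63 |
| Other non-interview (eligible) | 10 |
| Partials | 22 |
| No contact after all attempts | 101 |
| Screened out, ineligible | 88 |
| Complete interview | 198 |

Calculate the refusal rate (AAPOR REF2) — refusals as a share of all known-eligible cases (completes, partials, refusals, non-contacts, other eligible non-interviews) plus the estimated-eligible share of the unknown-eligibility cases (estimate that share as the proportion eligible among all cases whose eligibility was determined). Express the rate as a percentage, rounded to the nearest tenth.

Numerator = 63
Determined eligible = 198 + 22 + 63 + 101 + 10 = 394
e = 394 / (394 + 88) = 394 / 482 = 0.8174
Estimated eligible among unknowns = 0.8174 × 21 = 17.17
Denom = 394 + 17.17 = 411.17
REF2 = 63 / 411.17 = 0.1532

15.3%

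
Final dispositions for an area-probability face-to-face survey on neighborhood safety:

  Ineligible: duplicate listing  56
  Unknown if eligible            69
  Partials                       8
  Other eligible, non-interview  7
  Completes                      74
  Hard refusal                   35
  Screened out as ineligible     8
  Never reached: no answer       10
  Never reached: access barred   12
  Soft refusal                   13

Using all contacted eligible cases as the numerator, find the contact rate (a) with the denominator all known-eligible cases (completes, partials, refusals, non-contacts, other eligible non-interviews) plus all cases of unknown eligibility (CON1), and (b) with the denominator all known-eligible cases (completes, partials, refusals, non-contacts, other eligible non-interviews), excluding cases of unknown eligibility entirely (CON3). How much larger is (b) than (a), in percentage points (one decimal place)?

Declined to participate = 35 + 13 = 48
No answer / not reached = 10 + 12 = 22
Ineligible = 8 + 56 = 64
Top: 74 + 8 + 48 + 7 = 137
Base: 74 + 8 + 48 + 22 + 7 + 69 = 228
CON1 = 137 / 228 = 0.6009
Base: 74 + 8 + 48 + 22 + 7 = 159
CON3 = 137 / 159 = 0.8616
Difference = 86.16 − 60.09 = 26.07 percentage points

26.1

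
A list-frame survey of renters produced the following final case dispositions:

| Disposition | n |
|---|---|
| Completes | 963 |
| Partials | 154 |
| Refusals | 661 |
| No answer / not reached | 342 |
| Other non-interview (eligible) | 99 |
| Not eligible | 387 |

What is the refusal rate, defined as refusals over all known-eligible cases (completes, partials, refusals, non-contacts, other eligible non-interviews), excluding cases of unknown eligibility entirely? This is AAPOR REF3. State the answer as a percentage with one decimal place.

29.8%

Numerator → 661
Base → 963 + 154 + 661 + 342 + 99 = 2219
REF3 = 661 / 2219 = 0.2979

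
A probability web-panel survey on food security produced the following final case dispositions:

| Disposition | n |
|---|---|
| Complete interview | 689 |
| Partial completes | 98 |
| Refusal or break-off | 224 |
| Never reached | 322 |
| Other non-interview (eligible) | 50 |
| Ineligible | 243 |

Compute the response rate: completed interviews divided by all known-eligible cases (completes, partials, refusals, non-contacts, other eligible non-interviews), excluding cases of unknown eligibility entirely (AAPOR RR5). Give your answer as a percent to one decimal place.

49.8%

Numerator → 689
Denominator → 689 + 98 + 224 + 322 + 50 = 1383
RR5 = 689 / 1383 = 0.4982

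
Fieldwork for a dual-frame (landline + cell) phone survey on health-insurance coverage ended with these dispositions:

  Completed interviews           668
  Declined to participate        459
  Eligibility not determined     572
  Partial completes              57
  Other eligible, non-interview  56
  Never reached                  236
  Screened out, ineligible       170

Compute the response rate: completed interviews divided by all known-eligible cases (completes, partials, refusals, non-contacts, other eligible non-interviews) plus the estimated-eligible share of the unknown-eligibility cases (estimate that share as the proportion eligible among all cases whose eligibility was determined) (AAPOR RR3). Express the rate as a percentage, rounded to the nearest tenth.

Num = 668
Determined eligible = 668 + 57 + 459 + 236 + 56 = 1476
e = 1476 / (1476 + 170) = 1476 / 1646 = 0.8967
Eligible share of unknowns = 0.8967 × 572 = 512.91
Base = 1476 + 512.91 = 1988.91
RR3 = 668 / 1988.91 = 0.3359

33.6%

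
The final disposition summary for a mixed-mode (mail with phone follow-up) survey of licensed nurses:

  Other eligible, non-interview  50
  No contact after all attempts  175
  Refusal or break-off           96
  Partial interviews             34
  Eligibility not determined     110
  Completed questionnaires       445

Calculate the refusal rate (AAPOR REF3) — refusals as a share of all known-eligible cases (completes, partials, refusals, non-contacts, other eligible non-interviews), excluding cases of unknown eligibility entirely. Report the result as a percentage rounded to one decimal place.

Num = 96
Denominator = 445 + 34 + 96 + 175 + 50 = 800
REF3 = 96 / 800 = 0.1200

12.0%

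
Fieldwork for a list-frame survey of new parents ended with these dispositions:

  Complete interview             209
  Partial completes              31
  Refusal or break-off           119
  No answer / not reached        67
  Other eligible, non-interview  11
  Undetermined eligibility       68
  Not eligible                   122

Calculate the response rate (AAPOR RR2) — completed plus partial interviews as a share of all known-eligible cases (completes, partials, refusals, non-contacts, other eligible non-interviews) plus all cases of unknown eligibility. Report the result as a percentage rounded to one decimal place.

47.5%

Top → 209 + 31 = 240
Denominator → 209 + 31 + 119 + 67 + 11 + 68 = 505
RR2 = 240 / 505 = 0.4752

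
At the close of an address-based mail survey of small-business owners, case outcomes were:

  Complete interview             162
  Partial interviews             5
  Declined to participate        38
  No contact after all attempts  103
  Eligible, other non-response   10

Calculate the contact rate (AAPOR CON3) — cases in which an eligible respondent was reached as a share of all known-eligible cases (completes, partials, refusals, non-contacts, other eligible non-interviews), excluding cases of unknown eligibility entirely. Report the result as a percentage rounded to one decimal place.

67.6%

Numerator = 162 + 5 + 38 + 10 = 215
Base = 162 + 5 + 38 + 103 + 10 = 318
CON3 = 215 / 318 = 0.6761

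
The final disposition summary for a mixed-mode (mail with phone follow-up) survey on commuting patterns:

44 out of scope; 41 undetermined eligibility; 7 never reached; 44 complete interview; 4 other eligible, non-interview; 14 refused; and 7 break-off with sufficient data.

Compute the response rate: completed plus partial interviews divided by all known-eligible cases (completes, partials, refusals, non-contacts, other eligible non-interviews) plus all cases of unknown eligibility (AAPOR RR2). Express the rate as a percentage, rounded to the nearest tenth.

43.6%

Num: 44 + 7 = 51
Base: 44 + 7 + 14 + 7 + 4 + 41 = 117
RR2 = 51 / 117 = 0.4359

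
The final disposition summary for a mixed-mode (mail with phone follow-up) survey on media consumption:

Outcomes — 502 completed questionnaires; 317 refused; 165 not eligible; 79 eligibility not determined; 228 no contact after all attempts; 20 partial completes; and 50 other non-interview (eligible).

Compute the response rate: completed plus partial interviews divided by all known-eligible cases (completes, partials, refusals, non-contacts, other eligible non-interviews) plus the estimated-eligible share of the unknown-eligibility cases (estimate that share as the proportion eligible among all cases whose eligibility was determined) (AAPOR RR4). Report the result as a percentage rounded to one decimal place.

44.0%

Num → 502 + 20 = 522
Determined eligible → 502 + 20 + 317 + 228 + 50 = 1117
e = 1117 / (1117 + 165) = 1117 / 1282 = 0.8713
e × U → 0.8713 × 79 = 68.83
Base → 1117 + 68.83 = 1185.83
RR4 = 522 / 1185.83 = 0.4402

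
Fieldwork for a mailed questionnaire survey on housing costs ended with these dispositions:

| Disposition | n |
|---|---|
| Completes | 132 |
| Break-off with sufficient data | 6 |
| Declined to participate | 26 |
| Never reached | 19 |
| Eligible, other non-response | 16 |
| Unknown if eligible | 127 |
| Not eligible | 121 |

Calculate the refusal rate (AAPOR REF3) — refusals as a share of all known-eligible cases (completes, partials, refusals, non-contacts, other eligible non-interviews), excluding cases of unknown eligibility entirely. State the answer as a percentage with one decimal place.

13.1%

Numerator → 26
Denom → 132 + 6 + 26 + 19 + 16 = 199
REF3 = 26 / 199 = 0.1307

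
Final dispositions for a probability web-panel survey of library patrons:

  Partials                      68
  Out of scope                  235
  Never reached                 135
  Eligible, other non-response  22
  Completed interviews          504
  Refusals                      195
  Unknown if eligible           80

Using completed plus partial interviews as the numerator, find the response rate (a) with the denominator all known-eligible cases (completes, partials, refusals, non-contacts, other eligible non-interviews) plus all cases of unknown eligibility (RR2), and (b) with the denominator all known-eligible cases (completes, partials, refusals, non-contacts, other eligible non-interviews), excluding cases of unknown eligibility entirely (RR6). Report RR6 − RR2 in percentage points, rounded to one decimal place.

Num = 504 + 68 = 572
Base = 504 + 68 + 195 + 135 + 22 + 80 = 1004
RR2 = 572 / 1004 = 0.5697
Base = 504 + 68 + 195 + 135 + 22 = 924
RR6 = 572 / 924 = 0.6190
Difference = 61.90 − 56.97 = 4.93 percentage points

4.9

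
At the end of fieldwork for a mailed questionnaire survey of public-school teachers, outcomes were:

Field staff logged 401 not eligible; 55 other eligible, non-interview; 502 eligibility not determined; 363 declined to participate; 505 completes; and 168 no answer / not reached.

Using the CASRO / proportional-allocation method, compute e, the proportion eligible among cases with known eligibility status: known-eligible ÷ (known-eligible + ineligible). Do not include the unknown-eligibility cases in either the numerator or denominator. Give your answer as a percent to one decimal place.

73.1%

Known eligible: 505 + 363 + 168 + 55 = 1091
e = 1091 / (1091 + 401) = 1091 / 1492 = 0.7312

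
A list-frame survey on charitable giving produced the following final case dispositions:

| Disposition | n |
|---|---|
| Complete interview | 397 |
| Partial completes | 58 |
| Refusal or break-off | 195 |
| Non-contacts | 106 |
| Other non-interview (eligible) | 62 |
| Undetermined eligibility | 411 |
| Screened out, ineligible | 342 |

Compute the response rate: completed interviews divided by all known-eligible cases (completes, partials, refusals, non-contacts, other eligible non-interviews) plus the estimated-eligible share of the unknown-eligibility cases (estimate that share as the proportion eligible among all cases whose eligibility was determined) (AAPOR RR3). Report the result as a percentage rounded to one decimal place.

35.8%

Num: 397
Known eligible: 397 + 58 + 195 + 106 + 62 = 818
e = 818 / (818 + 342) = 818 / 1160 = 0.7052
e × U: 0.7052 × 411 = 289.84
Denominator: 818 + 289.84 = 1107.84
RR3 = 397 / 1107.84 = 0.3584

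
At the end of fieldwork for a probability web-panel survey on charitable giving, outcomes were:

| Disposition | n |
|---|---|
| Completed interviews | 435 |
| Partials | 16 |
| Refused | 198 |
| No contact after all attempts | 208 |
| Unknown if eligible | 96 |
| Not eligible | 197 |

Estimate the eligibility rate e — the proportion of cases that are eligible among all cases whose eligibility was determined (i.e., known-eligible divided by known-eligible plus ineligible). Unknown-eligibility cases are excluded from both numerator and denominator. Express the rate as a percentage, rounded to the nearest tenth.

81.3%

Eligible (known) = 435 + 16 + 198 + 208 = 857
e = 857 / (857 + 197) = 857 / 1054 = 0.8131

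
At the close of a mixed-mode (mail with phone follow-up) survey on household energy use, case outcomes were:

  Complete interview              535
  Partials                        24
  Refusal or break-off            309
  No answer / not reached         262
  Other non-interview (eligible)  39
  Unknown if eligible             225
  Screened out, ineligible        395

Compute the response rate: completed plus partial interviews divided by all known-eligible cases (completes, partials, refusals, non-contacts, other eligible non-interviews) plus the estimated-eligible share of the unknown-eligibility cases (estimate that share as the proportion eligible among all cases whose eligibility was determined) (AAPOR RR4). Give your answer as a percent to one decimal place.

41.8%

Num: 535 + 24 = 559
Known eligible: 535 + 24 + 309 + 262 + 39 = 1169
e = 1169 / (1169 + 395) = 1169 / 1564 = 0.7474
Estimated eligible among unknowns: 0.7474 × 225 = 168.16
Denominator: 1169 + 168.16 = 1337.16
RR4 = 559 / 1337.16 = 0.4181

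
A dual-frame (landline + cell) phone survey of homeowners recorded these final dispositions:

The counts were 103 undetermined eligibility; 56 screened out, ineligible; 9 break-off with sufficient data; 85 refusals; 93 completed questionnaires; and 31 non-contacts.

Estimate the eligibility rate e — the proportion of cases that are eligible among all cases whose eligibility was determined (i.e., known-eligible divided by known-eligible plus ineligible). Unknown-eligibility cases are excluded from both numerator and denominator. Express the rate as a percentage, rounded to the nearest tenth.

Determined eligible = 93 + 9 + 85 + 31 = 218
e = 218 / (218 + 56) = 218 / 274 = 0.7956

79.6%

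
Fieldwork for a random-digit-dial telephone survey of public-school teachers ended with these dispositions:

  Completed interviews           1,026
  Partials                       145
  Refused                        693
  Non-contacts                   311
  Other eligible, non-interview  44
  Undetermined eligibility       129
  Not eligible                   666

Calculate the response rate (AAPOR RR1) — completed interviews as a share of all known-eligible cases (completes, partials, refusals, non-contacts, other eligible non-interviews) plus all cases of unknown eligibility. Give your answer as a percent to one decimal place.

43.7%

Num: 1026
Denom: 1026 + 145 + 693 + 311 + 44 + 129 = 2348
RR1 = 1026 / 2348 = 0.4370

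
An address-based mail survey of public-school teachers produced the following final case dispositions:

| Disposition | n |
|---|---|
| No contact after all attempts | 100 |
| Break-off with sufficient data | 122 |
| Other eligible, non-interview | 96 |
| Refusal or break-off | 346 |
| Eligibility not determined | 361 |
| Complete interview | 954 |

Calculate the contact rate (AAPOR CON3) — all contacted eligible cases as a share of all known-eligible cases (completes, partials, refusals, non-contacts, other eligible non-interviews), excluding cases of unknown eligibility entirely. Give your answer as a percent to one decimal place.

Num = 954 + 122 + 346 + 96 = 1518
Base = 954 + 122 + 346 + 100 + 96 = 1618
CON3 = 1518 / 1618 = 0.9382

93.8%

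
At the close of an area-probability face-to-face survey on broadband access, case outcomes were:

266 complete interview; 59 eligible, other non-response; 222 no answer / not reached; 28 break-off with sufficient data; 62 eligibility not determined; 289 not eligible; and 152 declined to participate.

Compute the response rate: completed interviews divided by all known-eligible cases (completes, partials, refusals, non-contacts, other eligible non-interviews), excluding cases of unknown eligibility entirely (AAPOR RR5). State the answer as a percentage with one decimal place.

Num: 266
Base: 266 + 28 + 152 + 222 + 59 = 727
RR5 = 266 / 727 = 0.3659

36.6%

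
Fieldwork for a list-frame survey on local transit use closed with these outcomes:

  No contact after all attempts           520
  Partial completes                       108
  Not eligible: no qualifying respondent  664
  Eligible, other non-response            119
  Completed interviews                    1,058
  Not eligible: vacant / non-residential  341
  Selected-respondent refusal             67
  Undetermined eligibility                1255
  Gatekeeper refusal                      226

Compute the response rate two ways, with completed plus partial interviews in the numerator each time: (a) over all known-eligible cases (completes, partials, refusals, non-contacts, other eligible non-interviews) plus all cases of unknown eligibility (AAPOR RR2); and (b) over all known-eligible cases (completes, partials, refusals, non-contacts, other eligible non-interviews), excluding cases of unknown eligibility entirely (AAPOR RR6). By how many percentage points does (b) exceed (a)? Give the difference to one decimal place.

20.8

Refused = 226 + 67 = 293
Ineligible = 664 + 341 = 1005
Top: 1058 + 108 = 1166
Denom: 1058 + 108 + 293 + 520 + 119 + 1255 = 3353
RR2 = 1166 / 3353 = 0.3477
Denom: 1058 + 108 + 293 + 520 + 119 = 2098
RR6 = 1166 / 2098 = 0.5558
Difference = 55.58 − 34.77 = 20.81 percentage points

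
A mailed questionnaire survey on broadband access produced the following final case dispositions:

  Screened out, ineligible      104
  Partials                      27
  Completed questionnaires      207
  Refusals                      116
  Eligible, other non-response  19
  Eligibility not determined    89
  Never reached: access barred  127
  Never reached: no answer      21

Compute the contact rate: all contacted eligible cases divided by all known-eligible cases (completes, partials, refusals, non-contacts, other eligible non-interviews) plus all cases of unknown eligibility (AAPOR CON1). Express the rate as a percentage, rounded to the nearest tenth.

Never reached = 21 + 127 = 148
Top → 207 + 27 + 116 + 19 = 369
Base → 207 + 27 + 116 + 148 + 19 + 89 = 606
CON1 = 369 / 606 = 0.6089

60.9%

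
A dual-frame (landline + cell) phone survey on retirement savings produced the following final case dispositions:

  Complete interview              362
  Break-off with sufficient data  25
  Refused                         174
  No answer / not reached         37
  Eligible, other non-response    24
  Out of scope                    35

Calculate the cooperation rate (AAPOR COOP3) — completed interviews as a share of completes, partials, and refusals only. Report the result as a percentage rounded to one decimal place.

64.5%

Top → 362
Denominator → 362 + 25 + 174 = 561
COOP3 = 362 / 561 = 0.6453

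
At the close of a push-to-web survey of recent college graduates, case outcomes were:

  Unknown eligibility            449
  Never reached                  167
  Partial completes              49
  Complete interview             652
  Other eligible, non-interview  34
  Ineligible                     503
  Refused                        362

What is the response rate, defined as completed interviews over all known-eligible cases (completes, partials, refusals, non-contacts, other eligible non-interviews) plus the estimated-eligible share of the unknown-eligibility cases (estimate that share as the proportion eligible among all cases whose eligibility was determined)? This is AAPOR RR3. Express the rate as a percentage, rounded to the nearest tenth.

41.1%

Numerator: 652
Eligible (known): 652 + 49 + 362 + 167 + 34 = 1264
e = 1264 / (1264 + 503) = 1264 / 1767 = 0.7153
Estimated eligible among unknowns: 0.7153 × 449 = 321.17
Base: 1264 + 321.17 = 1585.17
RR3 = 652 / 1585.17 = 0.4113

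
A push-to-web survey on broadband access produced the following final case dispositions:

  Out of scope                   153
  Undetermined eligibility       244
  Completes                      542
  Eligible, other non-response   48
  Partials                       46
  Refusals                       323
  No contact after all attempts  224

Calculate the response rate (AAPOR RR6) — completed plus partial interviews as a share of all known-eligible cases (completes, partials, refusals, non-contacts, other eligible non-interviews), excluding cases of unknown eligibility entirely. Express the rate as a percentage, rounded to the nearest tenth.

49.7%

Num = 542 + 46 = 588
Denominator = 542 + 46 + 323 + 224 + 48 = 1183
RR6 = 588 / 1183 = 0.4970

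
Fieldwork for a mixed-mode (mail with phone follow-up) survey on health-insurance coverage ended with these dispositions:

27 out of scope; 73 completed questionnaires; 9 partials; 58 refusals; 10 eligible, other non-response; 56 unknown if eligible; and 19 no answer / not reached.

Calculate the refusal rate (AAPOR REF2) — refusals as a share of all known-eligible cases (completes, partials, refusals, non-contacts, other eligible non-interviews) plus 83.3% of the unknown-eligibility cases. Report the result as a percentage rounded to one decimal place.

Numerator → 58
Known eligible → 73 + 9 + 58 + 19 + 10 = 169
Estimated eligible among unknowns → 0.8330 × 56 = 46.65
Denominator → 169 + 46.65 = 215.65
REF2 = 58 / 215.65 = 0.2690

26.9%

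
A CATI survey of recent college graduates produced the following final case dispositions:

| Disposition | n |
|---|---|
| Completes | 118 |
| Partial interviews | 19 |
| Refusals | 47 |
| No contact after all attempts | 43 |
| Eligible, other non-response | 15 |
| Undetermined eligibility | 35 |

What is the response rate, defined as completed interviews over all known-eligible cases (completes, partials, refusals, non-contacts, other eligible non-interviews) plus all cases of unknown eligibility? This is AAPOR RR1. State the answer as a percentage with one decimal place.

42.6%

Top = 118
Denom = 118 + 19 + 47 + 43 + 15 + 35 = 277
RR1 = 118 / 277 = 0.4260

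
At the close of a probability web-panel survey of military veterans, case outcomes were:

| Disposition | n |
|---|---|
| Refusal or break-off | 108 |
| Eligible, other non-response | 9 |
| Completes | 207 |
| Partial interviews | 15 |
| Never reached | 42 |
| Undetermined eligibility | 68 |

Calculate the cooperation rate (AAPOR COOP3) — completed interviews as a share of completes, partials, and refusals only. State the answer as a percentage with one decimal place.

62.7%

Numerator = 207
Base = 207 + 15 + 108 = 330
COOP3 = 207 / 330 = 0.6273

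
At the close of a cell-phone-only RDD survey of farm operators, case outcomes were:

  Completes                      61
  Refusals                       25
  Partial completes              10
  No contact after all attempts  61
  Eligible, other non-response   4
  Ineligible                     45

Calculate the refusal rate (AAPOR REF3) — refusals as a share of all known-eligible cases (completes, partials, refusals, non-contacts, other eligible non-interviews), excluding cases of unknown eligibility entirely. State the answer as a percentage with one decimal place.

Top = 25
Denominator = 61 + 10 + 25 + 61 + 4 = 161
REF3 = 25 / 161 = 0.1553

15.5%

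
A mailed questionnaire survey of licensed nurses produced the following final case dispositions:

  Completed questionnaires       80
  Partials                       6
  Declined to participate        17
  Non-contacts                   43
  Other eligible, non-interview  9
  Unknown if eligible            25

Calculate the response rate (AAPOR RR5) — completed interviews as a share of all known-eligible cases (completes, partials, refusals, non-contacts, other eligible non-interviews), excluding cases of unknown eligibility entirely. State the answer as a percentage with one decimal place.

51.6%

Top → 80
Denom → 80 + 6 + 17 + 43 + 9 = 155
RR5 = 80 / 155 = 0.5161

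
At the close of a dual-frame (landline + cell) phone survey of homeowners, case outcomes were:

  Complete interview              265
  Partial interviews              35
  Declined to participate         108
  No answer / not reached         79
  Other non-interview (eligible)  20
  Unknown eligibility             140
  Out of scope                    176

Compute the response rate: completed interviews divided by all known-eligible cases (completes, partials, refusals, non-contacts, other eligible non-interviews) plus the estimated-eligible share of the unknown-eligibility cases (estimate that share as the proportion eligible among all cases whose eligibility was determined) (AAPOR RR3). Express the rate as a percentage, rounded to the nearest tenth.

Top → 265
Eligible (known) → 265 + 35 + 108 + 79 + 20 = 507
e = 507 / (507 + 176) = 507 / 683 = 0.7423
Estimated eligible among unknowns → 0.7423 × 140 = 103.92
Base → 507 + 103.92 = 610.92
RR3 = 265 / 610.92 = 0.4338

43.4%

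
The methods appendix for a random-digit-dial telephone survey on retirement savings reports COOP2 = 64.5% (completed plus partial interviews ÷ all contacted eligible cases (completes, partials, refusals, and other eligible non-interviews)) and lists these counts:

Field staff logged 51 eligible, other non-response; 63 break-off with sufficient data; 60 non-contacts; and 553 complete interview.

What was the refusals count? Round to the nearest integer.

288

Top: 553 + 63 = 616
COOP2 = 616 / D = 0.645
D = 616 / 0.645 = 955.0
Rest of base = 667
refusals = 955.0 − 667 ≈ 288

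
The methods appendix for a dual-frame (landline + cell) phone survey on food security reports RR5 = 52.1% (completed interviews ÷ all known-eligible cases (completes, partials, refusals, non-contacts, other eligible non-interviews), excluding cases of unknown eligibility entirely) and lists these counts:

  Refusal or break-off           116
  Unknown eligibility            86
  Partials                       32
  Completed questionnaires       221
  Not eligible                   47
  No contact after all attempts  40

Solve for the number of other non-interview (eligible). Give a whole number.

15

RR5 = 221 / D = 0.521
D = 221 / 0.521 = 424.2
Other denominator terms total 409
other non-interview (eligible) = 424.2 − 409 ≈ 15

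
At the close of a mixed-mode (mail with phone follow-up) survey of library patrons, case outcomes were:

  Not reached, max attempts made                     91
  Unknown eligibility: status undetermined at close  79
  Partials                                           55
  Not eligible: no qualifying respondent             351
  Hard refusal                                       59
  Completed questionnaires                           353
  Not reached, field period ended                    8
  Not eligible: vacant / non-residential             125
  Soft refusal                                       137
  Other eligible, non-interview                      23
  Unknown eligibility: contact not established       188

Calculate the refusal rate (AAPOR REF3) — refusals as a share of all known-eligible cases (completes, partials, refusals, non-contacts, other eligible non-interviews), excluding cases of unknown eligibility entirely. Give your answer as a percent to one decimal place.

27.0%

Refused = 59 + 137 = 196
Non-contacts = 8 + 91 = 99
Unknown if eligible = 188 + 79 = 267
Not eligible = 351 + 125 = 476
Num → 196
Denom → 353 + 55 + 196 + 99 + 23 = 726
REF3 = 196 / 726 = 0.2700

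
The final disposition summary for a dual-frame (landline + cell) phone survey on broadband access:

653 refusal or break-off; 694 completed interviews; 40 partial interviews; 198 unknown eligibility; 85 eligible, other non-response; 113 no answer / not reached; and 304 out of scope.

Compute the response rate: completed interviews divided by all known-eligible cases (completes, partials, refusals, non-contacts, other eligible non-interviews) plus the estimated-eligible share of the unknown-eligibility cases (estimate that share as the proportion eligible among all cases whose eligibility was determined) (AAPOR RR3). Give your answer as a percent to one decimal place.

39.6%

Numerator → 694
Determined eligible → 694 + 40 + 653 + 113 + 85 = 1585
e = 1585 / (1585 + 304) = 1585 / 1889 = 0.8391
Eligible share of unknowns → 0.8391 × 198 = 166.14
Denominator → 1585 + 166.14 = 1751.14
RR3 = 694 / 1751.14 = 0.3963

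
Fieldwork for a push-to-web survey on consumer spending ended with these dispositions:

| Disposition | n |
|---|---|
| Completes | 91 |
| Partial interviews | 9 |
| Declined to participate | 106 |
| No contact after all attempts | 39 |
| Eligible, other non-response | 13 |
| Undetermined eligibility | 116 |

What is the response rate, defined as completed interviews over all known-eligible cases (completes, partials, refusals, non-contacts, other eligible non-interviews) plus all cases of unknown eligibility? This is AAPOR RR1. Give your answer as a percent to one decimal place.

Num: 91
Denom: 91 + 9 + 106 + 39 + 13 + 116 = 374
RR1 = 91 / 374 = 0.2433

24.3%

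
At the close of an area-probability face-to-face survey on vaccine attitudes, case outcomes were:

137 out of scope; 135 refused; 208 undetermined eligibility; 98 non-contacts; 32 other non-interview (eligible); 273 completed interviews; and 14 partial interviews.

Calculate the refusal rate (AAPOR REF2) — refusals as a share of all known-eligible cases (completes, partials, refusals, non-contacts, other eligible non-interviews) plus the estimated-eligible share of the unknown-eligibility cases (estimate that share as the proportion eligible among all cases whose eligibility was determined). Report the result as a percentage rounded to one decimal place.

Numerator: 135
Eligible (known): 273 + 14 + 135 + 98 + 32 = 552
e = 552 / (552 + 137) = 552 / 689 = 0.8012
e × U: 0.8012 × 208 = 166.65
Base: 552 + 166.65 = 718.65
REF2 = 135 / 718.65 = 0.1879

18.8%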